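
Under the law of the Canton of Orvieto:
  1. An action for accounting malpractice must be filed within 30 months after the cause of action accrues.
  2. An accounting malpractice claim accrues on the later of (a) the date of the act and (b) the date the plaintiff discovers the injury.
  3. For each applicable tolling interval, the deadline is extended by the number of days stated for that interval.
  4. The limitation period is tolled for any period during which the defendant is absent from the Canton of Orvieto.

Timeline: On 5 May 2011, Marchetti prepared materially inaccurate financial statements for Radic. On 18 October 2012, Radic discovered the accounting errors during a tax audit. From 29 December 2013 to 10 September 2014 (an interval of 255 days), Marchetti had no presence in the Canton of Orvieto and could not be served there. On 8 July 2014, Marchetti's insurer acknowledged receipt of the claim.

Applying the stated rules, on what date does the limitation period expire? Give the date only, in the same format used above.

29 December 2015

Taking the later of the act (5 May 2011) and discovery (18 October 2012), the claim accrued on 18 October 2012.
The untolled deadline — 30 months after 18 October 2012 — is 18 April 2015.
The defendant's absence from the jurisdiction from 29 December 2013 to 10 September 2014 tolled the period for 255 days, extending the deadline to 29 December 2015.
Nothing else in the chronology tolls or restarts the period.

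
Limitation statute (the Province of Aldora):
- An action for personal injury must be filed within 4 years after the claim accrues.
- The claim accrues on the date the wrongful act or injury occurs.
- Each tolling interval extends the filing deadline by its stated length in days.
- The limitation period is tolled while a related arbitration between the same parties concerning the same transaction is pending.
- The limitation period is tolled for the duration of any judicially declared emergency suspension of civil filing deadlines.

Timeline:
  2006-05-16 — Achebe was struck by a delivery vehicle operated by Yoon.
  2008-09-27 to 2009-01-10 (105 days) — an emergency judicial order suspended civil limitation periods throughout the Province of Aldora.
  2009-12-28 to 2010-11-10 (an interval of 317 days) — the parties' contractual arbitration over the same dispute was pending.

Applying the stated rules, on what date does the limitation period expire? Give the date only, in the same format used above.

The claim accrued on 2006-05-16, when the wrongful act occurred.
The untolled deadline — 4 years after 2006-05-16 — is 2010-05-16.
The emergency suspension of filing deadlines from 2008-09-27 to 2009-01-10 tolled the period for 105 days, extending the deadline to 2010-08-29.
Because the pending related arbitration ran from 2009-12-28 to 2010-11-10, the deadline is extended by 317 days to 2011-07-12.

2011-07-12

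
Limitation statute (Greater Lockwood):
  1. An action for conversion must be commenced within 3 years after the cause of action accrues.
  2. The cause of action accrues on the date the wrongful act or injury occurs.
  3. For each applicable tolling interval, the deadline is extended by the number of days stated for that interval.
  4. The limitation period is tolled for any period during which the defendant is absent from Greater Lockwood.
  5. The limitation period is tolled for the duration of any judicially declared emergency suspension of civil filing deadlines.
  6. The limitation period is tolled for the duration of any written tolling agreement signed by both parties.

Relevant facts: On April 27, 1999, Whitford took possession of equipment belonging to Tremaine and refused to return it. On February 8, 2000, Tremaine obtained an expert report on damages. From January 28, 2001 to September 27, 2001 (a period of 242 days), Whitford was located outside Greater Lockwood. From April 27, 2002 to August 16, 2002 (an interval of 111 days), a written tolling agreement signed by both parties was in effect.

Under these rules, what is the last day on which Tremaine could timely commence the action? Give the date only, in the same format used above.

April 15, 2003

The limitation period began to run on April 27, 1999.
Adding the 3 years base period to April 27, 1999 gives a deadline of April 27, 2002, before any tolling.
The period was tolled for 242 days by the defendant's absence from the jurisdiction (January 28, 2001 to September 27, 2001), pushing the deadline to December 25, 2002.
The period was tolled for 111 days by the written tolling agreement (April 27, 2002 to August 16, 2002), pushing the deadline to April 15, 2003.
None of the other events listed affects the running of the period under the stated rules.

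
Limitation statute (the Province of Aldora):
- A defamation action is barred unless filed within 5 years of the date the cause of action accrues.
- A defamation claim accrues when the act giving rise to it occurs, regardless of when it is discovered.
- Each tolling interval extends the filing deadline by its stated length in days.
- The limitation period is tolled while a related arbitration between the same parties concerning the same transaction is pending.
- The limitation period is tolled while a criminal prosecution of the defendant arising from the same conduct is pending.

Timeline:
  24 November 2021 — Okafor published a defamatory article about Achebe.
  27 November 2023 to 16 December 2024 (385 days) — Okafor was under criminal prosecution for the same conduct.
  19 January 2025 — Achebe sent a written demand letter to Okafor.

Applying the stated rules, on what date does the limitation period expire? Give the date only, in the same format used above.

14 December 2027

The limitation period began to run on 24 November 2021.
Adding the 5 years base period to 24 November 2021 gives a deadline of 24 November 2026, before any tolling.
Because the pending criminal prosecution ran from 27 November 2023 to 16 December 2024, the deadline is extended by 385 days to 14 December 2027.
None of the other events listed affects the running of the period under the stated rules.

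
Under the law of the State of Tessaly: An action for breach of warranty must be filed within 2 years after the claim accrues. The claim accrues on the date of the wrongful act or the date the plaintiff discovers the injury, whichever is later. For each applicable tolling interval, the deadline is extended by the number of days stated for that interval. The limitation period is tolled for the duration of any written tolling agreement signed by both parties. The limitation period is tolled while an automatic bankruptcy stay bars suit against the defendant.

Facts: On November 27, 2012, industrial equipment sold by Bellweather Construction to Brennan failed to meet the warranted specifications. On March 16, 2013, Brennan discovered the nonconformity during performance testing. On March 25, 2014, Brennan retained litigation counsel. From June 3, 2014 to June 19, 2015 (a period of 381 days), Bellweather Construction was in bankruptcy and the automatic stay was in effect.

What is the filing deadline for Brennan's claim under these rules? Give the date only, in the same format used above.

March 31, 2016

The claim accrued on March 16, 2013 — the later of the November 27, 2012 act and the March 16, 2013 discovery.
The untolled deadline — 2 years after March 16, 2013 — is March 16, 2015.
The period was tolled for 381 days by the automatic bankruptcy stay (June 3, 2014 to June 19, 2015), pushing the deadline to March 31, 2016.
Nothing else in the chronology tolls or restarts the period.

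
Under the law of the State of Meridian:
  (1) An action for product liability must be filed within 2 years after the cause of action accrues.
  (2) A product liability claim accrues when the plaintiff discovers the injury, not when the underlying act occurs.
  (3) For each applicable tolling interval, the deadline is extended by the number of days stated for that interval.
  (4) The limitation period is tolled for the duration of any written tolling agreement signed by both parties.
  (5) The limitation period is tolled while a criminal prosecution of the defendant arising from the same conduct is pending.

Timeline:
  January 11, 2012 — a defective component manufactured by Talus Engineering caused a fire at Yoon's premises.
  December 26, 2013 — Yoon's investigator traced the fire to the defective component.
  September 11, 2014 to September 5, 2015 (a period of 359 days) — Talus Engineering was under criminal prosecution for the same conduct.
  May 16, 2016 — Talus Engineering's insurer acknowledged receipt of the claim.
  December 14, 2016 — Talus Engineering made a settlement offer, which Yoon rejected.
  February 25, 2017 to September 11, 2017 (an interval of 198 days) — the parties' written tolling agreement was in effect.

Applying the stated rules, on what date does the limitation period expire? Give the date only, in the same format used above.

The claim did not accrue until Yoon discovered the injury on December 26, 2013; the January 11, 2012 act date does not start the clock under the stated rule.
The untolled deadline — 2 years after December 26, 2013 — is December 26, 2015.
The pending criminal prosecution from September 11, 2014 to September 5, 2015 tolled the period for 359 days, extending the deadline to December 19, 2016.
The written tolling agreement from February 25, 2017 to September 11, 2017 began after the period had already run on December 19, 2016, so it has no tolling effect.
The other events in the timeline have no effect on the limitation period under the stated rules.

December 19, 2016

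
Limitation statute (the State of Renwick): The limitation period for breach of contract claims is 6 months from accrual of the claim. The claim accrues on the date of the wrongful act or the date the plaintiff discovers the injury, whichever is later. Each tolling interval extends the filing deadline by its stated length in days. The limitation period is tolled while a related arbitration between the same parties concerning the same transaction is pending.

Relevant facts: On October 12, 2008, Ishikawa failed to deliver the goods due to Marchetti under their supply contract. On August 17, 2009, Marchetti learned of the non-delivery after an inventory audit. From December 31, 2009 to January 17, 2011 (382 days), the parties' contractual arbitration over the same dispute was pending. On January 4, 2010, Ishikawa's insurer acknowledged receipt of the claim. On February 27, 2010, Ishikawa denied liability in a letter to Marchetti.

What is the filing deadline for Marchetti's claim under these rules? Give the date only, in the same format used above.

The claim accrued on August 17, 2009 — the later of the October 12, 2008 act and the August 17, 2009 discovery.
The untolled deadline — 6 months after August 17, 2009 — is February 17, 2010.
The period was tolled for 382 days by the pending related arbitration (December 31, 2009 to January 17, 2011), pushing the deadline to March 6, 2011.
The other events in the timeline have no effect on the limitation period under the stated rules.

March 6, 2011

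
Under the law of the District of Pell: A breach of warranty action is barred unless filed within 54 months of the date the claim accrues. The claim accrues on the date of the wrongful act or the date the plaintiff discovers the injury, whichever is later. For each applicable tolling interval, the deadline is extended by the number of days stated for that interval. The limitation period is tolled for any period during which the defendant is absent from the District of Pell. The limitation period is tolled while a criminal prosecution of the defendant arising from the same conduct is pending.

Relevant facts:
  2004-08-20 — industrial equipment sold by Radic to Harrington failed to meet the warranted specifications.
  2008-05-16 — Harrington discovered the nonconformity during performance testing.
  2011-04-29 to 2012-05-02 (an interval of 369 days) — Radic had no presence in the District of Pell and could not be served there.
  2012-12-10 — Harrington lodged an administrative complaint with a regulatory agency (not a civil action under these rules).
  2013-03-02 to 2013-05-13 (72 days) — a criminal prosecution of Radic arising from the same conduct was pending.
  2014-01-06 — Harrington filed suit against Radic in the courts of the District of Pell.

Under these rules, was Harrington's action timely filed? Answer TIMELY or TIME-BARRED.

Taking the later of the act (2004-08-20) and discovery (2008-05-16), the claim accrued on 2008-05-16.
54 months from 2008-05-16 is 2012-11-16.
The period was tolled for 369 days by the defendant's absence from the jurisdiction (2011-04-29 to 2012-05-02), pushing the deadline to 2013-11-20.
Because the pending criminal prosecution ran from 2013-03-02 to 2013-05-13, the deadline is extended by 72 days to 2014-01-31.
None of the other events listed affects the running of the period under the stated rules.
The 2014-01-06 filing precedes the 2014-01-31 deadline; the claim is timely.

TIMELY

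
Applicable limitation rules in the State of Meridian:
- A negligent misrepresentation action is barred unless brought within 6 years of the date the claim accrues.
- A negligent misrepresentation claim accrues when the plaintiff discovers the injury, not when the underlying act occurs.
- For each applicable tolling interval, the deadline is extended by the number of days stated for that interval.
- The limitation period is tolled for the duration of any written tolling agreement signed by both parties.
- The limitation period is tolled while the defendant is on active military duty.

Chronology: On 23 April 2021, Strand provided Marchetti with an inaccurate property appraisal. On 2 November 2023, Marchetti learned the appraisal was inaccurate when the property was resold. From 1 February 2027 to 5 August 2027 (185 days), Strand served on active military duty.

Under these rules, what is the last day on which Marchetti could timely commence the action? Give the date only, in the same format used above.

6 May 2030

The claim did not accrue until Marchetti discovered the injury on 2 November 2023; the 23 April 2021 act date does not start the clock under the stated rule.
6 years from 2 November 2023 is 2 November 2029.
The period was tolled for 185 days by the defendant's active military service (1 February 2027 to 5 August 2027), pushing the deadline to 6 May 2030.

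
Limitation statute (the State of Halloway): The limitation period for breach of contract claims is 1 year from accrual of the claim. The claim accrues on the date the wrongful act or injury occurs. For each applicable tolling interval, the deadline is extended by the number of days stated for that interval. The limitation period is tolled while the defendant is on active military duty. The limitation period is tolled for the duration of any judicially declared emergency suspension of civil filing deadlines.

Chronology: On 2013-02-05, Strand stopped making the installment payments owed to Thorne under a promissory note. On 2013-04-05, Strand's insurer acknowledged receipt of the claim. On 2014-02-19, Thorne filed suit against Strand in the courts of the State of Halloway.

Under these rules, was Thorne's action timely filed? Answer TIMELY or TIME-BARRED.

The limitation period began to run on 2013-02-05.
Adding the 1 year base period to 2013-02-05 gives a deadline of 2014-02-05, before any tolling.
None of the other events listed affects the running of the period under the stated rules.
Filing on 2014-02-19 missed the 2014-02-05 deadline — the action is time-barred.

TIME-BARRED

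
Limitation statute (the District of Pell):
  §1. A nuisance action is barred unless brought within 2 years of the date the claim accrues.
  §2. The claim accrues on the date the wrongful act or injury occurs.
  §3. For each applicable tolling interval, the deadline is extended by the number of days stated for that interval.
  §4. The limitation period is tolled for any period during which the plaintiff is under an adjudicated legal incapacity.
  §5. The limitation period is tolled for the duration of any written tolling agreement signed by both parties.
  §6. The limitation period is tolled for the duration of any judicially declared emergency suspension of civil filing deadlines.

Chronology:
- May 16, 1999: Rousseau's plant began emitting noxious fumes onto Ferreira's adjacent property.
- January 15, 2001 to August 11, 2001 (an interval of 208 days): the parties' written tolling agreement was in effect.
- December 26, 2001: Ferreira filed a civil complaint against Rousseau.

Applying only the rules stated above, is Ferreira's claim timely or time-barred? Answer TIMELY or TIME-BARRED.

TIME-BARRED

The limitation period began to run on May 16, 1999.
The untolled deadline — 2 years after May 16, 1999 — is May 16, 2001.
The written tolling agreement from January 15, 2001 to August 11, 2001 tolled the period for 208 days, extending the deadline to December 10, 2001.
Filing on December 26, 2001 missed the December 10, 2001 deadline — the action is time-barred.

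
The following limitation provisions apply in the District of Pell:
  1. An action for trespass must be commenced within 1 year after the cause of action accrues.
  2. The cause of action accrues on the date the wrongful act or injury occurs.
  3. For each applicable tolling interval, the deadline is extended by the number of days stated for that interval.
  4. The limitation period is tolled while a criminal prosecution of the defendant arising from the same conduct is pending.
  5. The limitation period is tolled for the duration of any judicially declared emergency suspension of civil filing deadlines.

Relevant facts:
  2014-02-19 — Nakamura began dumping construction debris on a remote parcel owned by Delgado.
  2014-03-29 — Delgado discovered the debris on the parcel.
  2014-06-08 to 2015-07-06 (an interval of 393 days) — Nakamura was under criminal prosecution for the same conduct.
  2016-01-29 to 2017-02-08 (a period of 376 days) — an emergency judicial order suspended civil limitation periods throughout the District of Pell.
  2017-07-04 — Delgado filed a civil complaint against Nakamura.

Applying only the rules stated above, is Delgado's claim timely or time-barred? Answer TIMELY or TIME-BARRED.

TIME-BARRED

Because the rule ties accrual to occurrence, the claim accrued on 2014-02-19, not on the 2014-03-29 discovery date.
The untolled deadline — 1 year after 2014-02-19 — is 2015-02-19.
The pending criminal prosecution from 2014-06-08 to 2015-07-06 tolled the period for 393 days, extending the deadline to 2016-03-18.
The emergency suspension of filing deadlines from 2016-01-29 to 2017-02-08 tolled the period for 376 days, extending the deadline to 2017-03-29.
The 2017-07-04 filing falls after the 2017-03-29 deadline; the claim is time-barred.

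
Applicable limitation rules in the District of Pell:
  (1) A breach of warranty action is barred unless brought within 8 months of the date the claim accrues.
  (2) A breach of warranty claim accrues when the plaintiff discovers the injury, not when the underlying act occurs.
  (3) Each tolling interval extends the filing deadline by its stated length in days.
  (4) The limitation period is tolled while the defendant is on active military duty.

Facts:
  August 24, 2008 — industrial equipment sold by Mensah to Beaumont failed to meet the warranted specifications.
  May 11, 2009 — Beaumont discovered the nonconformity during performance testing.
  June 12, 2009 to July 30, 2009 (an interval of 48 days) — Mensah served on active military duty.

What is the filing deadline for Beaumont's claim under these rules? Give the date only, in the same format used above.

February 28, 2010

Accrual is tied to discovery, so the period began on May 11, 2009 rather than on August 24, 2008 when the act occurred.
Adding the 8 months base period to May 11, 2009 gives a deadline of January 11, 2010, before any tolling.
Because the defendant's active military service ran from June 12, 2009 to July 30, 2009, the deadline is extended by 48 days to February 28, 2010.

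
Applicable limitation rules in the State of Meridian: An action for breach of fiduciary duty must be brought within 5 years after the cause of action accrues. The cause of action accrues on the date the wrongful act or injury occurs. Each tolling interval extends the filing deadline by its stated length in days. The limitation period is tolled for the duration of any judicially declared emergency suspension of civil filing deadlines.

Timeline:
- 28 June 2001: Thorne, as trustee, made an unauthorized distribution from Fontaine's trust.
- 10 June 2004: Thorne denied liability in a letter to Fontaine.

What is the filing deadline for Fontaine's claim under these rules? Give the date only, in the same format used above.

28 June 2006

The limitation period began to run on 28 June 2001.
The untolled deadline — 5 years after 28 June 2001 — is 28 June 2006.
Nothing else in the chronology tolls or restarts the period.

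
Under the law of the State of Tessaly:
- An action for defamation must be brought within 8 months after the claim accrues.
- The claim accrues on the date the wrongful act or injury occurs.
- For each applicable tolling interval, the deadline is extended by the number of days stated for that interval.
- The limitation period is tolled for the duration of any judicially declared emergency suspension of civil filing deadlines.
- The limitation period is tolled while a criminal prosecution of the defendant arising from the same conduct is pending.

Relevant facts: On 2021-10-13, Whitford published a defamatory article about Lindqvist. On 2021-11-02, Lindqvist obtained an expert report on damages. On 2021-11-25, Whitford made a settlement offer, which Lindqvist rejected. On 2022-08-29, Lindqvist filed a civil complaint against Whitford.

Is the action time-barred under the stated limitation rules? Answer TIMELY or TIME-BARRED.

TIME-BARRED

The limitation period began to run on 2021-10-13.
The untolled deadline — 8 months after 2021-10-13 — is 2022-06-13.
The other events in the timeline have no effect on the limitation period under the stated rules.
Filing on 2022-08-29 missed the 2022-06-13 deadline — the action is time-barred.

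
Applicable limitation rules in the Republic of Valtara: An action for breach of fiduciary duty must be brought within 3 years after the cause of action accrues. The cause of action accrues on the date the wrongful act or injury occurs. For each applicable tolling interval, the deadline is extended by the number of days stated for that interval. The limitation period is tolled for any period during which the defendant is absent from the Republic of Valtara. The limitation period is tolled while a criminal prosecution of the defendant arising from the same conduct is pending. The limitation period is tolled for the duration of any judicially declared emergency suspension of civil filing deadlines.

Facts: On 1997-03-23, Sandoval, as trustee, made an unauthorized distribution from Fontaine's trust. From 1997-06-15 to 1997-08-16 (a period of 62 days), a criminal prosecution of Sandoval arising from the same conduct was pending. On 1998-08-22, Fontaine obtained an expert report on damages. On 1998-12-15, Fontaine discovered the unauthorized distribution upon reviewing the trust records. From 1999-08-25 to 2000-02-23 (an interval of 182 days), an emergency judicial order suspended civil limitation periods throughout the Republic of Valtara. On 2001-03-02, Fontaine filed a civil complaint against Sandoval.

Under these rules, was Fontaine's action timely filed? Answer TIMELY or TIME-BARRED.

Accrual is governed by the date of the act, so the period began to run on 1997-03-23; the later discovery on 1998-12-15 is irrelevant under the stated rule.
3 years from 1997-03-23 is 2000-03-23.
The period was tolled for 62 days by the pending criminal prosecution (1997-06-15 to 1997-08-16), pushing the deadline to 2000-05-24.
The emergency suspension of filing deadlines from 1999-08-25 to 2000-02-23 tolled the period for 182 days, extending the deadline to 2000-11-22.
The other events in the timeline have no effect on the limitation period under the stated rules.
Filing on 2001-03-02 missed the 2000-11-22 deadline — the action is time-barred.

TIME-BARRED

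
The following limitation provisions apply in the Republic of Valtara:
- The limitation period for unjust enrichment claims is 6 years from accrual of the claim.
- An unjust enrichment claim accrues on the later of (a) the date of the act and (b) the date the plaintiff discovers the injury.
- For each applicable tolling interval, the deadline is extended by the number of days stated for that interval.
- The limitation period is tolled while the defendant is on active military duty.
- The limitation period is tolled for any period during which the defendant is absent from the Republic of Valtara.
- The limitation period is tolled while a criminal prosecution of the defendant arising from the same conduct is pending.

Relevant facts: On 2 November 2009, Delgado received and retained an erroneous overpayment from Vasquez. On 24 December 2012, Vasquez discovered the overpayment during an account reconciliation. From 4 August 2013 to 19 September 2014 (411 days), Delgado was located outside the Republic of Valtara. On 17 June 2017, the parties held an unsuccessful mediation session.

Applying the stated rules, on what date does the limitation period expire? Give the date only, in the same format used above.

8 February 2020

Taking the later of the act (2 November 2009) and discovery (24 December 2012), the claim accrued on 24 December 2012.
6 years from 24 December 2012 is 24 December 2018.
The period was tolled for 411 days by the defendant's absence from the jurisdiction (4 August 2013 to 19 September 2014), pushing the deadline to 8 February 2020.
Nothing else in the chronology tolls or restarts the period.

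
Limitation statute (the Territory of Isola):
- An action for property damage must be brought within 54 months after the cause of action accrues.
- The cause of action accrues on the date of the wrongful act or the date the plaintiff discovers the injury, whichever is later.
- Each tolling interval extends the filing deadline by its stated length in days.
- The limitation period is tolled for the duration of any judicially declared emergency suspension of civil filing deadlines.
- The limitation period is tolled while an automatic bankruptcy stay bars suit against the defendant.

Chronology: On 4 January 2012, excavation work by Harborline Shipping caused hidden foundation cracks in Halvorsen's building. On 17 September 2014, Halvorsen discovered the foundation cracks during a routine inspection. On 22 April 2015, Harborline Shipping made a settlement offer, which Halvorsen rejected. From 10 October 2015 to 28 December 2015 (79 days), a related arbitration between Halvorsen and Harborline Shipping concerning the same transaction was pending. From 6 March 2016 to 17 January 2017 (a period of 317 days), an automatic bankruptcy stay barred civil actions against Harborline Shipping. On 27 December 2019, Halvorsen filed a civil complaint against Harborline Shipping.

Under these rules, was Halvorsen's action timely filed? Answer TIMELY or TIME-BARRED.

TIMELY

Taking the later of the act (4 January 2012) and discovery (17 September 2014), the claim accrued on 17 September 2014.
The untolled deadline — 54 months after 17 September 2014 — is 17 March 2019.
The period was tolled for 317 days by the automatic bankruptcy stay (6 March 2016 to 17 January 2017), pushing the deadline to 28 January 2020.
No stated provision tolls the period for a pending arbitration, so the interval from 10 October 2015 to 28 December 2015 has no effect on the deadline.
The other events in the timeline have no effect on the limitation period under the stated rules.
The 27 December 2019 filing precedes the 28 January 2020 deadline; the claim is timely.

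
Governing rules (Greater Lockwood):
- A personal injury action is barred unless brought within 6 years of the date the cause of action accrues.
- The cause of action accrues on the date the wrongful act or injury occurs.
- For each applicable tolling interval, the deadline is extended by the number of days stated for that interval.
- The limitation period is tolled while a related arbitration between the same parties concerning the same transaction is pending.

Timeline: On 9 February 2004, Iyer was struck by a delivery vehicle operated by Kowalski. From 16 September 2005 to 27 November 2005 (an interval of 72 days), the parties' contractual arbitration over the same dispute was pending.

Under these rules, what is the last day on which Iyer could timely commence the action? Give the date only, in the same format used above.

22 April 2010

The claim accrued on 9 February 2004, when the wrongful act occurred.
The untolled deadline — 6 years after 9 February 2004 — is 9 February 2010.
The pending related arbitration from 16 September 2005 to 27 November 2005 tolled the period for 72 days, extending the deadline to 22 April 2010.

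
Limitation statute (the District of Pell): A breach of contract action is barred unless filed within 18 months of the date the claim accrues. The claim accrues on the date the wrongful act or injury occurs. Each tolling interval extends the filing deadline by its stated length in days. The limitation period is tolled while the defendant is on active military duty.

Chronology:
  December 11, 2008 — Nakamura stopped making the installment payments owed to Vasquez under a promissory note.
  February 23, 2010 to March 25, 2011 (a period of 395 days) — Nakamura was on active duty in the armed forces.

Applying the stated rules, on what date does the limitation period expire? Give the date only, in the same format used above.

The claim accrued on December 11, 2008, when the wrongful act occurred.
18 months from December 11, 2008 is June 11, 2010.
The defendant's active military service from February 23, 2010 to March 25, 2011 tolled the period for 395 days, extending the deadline to July 11, 2011.

July 11, 2011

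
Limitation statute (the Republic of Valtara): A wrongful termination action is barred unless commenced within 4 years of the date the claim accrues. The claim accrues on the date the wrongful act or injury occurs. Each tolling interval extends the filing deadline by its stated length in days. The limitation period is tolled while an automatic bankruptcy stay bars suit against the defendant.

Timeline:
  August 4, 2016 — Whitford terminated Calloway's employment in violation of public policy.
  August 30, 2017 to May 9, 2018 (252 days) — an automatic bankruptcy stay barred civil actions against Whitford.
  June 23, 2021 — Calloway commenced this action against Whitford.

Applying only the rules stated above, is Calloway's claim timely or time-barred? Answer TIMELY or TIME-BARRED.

TIME-BARRED

The claim accrued on August 4, 2016, the date of the act.
The untolled deadline — 4 years after August 4, 2016 — is August 4, 2020.
The period was tolled for 252 days by the automatic bankruptcy stay (August 30, 2017 to May 9, 2018), pushing the deadline to April 13, 2021.
Filing on June 23, 2021 missed the April 13, 2021 deadline — the action is time-barred.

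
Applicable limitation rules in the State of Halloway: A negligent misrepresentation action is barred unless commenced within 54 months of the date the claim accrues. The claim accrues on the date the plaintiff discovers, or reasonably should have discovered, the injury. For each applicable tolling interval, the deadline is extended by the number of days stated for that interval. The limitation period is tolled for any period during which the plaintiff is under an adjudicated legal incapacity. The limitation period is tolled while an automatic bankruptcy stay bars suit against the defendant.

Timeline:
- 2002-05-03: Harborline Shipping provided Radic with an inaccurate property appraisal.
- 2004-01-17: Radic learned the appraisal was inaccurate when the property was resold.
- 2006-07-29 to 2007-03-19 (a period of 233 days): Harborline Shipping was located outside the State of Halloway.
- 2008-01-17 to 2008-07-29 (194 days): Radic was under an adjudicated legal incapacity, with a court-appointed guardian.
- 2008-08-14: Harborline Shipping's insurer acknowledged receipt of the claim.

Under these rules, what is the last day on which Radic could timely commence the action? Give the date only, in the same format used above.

2009-01-27

The claim did not accrue until Radic discovered the injury on 2004-01-17; the 2002-05-03 act date does not start the clock under the stated rule.
54 months from 2004-01-17 is 2008-07-17.
The plaintiff's legal incapacity from 2008-01-17 to 2008-07-29 tolled the period for 194 days, extending the deadline to 2009-01-27.
The defendant's absence from the jurisdiction from 2006-07-29 to 2007-03-19 does not toll the period, because no stated rule makes the defendant's absence a tolling event.
None of the other events listed affects the running of the period under the stated rules.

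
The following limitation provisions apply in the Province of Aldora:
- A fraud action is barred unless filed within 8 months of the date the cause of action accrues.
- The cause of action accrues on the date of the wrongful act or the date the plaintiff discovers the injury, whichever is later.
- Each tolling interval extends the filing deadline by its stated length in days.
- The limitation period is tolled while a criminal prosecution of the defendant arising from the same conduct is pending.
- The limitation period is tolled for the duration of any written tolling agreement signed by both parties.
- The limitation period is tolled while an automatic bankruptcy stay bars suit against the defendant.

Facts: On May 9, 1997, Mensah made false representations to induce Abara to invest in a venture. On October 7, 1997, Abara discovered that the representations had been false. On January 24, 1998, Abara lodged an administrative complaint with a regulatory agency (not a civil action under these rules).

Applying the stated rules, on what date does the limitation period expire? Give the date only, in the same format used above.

June 7, 1998

The claim accrued on October 7, 1997 — the later of the May 9, 1997 act and the October 7, 1997 discovery.
The untolled deadline — 8 months after October 7, 1997 — is June 7, 1998.
None of the other events listed affects the running of the period under the stated rules.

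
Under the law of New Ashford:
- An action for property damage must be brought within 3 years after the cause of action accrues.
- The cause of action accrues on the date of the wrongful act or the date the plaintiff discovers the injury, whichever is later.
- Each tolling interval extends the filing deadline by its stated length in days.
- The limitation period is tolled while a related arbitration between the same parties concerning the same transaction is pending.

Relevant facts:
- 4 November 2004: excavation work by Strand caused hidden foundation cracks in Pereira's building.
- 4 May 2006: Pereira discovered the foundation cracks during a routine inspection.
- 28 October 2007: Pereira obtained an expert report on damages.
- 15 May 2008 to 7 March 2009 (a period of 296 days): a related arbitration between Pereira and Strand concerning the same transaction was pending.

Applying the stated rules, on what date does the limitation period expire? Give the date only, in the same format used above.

24 February 2010

Because discovery on 4 May 2006 post-dates the 4 November 2004 act, accrual under the later-of rule falls on 4 May 2006.
The untolled deadline — 3 years after 4 May 2006 — is 4 May 2009.
The pending related arbitration from 15 May 2008 to 7 March 2009 tolled the period for 296 days, extending the deadline to 24 February 2010.
Nothing else in the chronology tolls or restarts the period.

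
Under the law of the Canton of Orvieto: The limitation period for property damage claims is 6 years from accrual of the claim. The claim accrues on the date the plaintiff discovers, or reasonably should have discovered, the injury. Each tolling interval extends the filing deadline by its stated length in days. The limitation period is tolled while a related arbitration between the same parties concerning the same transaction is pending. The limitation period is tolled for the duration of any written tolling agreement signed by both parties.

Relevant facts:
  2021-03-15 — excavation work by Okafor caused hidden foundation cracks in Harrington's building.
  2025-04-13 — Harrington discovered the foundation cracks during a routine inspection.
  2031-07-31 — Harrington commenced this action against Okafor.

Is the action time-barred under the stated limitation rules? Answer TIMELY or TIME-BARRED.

TIME-BARRED

Accrual is tied to discovery, so the period began on 2025-04-13 rather than on 2021-03-15 when the act occurred.
Adding the 6 years base period to 2025-04-13 gives a deadline of 2031-04-13, before any tolling.
Filing on 2031-07-31 missed the 2031-04-13 deadline — the action is time-barred.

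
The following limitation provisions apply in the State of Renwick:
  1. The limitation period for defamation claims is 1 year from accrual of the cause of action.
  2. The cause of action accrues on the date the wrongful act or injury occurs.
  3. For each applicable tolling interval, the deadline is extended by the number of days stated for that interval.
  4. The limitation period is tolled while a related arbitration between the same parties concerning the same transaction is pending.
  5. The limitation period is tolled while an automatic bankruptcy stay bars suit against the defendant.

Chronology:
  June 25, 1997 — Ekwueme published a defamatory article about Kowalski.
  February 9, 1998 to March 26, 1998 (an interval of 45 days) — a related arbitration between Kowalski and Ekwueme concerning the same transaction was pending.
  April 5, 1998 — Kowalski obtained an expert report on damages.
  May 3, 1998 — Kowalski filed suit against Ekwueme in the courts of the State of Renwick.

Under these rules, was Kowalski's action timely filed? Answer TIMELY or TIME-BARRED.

TIMELY

The cause of action accrued on June 25, 1997, the date of the act.
The untolled deadline — 1 year after June 25, 1997 — is June 25, 1998.
Because the pending related arbitration ran from February 9, 1998 to March 26, 1998, the deadline is extended by 45 days to August 9, 1998.
The other events in the timeline have no effect on the limitation period under the stated rules.
Kowalski filed on May 3, 1998, before the August 9, 1998 deadline, so the action is timely.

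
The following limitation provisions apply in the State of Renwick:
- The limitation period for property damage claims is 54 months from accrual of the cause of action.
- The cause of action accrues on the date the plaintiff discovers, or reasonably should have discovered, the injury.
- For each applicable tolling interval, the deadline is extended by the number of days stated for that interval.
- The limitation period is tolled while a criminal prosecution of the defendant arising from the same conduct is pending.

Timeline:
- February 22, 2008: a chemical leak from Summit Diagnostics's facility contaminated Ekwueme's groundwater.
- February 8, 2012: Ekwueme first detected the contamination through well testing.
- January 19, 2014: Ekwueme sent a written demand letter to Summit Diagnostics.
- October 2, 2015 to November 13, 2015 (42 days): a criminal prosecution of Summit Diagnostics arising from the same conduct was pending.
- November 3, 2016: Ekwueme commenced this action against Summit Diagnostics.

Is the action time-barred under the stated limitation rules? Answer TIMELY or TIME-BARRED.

The claim did not accrue until Ekwueme discovered the injury on February 8, 2012; the February 22, 2008 act date does not start the clock under the stated rule.
Adding the 54 months base period to February 8, 2012 gives a deadline of August 8, 2016, before any tolling.
Because the pending criminal prosecution ran from October 2, 2015 to November 13, 2015, the deadline is extended by 42 days to September 19, 2016.
The other events in the timeline have no effect on the limitation period under the stated rules.
Filing on November 3, 2016 missed the September 19, 2016 deadline — the action is time-barred.

TIME-BARRED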